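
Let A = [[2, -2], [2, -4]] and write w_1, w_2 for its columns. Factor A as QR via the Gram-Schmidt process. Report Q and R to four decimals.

Q = [[0.7071, 0.7071], [0.7071, -0.7071]], R = [[2.8284, -4.2426], [0.0000, 1.4142]]

w_1 = (2, 2); ‖w_1‖ = 2.8284, so e_1 = (0.7071, 0.7071).
e_1·w_2 = 0.7071·(-2) + 0.7071·(-4) = -4.2426.
u_2 = w_2 + 4.2426·e_1 = (1.0000, -1.0000).
‖u_2‖ = 1.4142, so e_2 = (0.7071, -0.7071).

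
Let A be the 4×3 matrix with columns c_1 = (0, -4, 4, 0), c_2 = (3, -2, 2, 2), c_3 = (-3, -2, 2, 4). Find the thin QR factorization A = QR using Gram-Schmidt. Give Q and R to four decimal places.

Q = [[0.0000, 0.8321, -0.5547], [-0.7071, 0.0000, 0.0000], [0.7071, 0.0000, 0.0000], [0.0000, 0.5547, 0.8321]], R = [[5.6569, 2.8284, 2.8284], [0.0000, 3.6056, -0.2774], [0.0000, 0.0000, 4.9923]]

c_1 = (0, -4, 4, 0); ‖c_1‖ = 5.6569, so e_1 = (0.0000, -0.7071, 0.7071, 0.0000).
e_1·c_2 = 0.0000·3 + (-0.7071)·(-2) + 0.7071·2 + 0.0000·2 = 2.8284.
u_2 = c_2 − 2.8284·e_1 = (3.0000, 0.0000, 0.0000, 2.0000).
‖u_2‖ = 3.6056, so e_2 = (0.8321, 0.0000, 0.0000, 0.5547).
e_1·c_3 = 0.0000·(-3) + (-0.7071)·(-2) + 0.7071·2 + 0.0000·4 = 2.8284; e_2·c_3 = 0.8321·(-3) + (0.0000)·(-2) + 0.0000·2 + 0.5547·4 = -0.2774.
u_3 = c_3 − 2.8284·e_1 + 0.2774·e_2 = (-2.7692, 0.0000, 0.0000, 4.1538).
‖u_3‖ = 4.9923, so e_3 = (-0.5547, 0.0000, 0.0000, 0.8321).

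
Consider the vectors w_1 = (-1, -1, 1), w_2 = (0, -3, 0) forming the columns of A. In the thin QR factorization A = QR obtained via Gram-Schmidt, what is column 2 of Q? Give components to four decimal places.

e_2 = (0.4082, -0.8165, -0.4082)

e_1 = w_1/‖w_1‖ = (-1, -1, 1)/1.7321 = (-0.5774, -0.5774, 0.5774).
r_{12} = e_1·w_2 = 1.7321.
u_2 = w_2 − 1.7321·e_1 = (1.0000, -2.0000, -1.0000).
‖u_2‖ = 2.4495, so e_2 = (0.4082, -0.8165, -0.4082).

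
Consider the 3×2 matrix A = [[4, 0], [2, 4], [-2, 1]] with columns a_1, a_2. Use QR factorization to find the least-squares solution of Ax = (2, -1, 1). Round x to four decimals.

e_1 = a_1/‖a_1‖ = (4, 2, -2)/4.8990 = (0.8165, 0.4082, -0.4082).
r_{12} = e_1·a_2 = 1.2247.
u_2 = a_2 − 1.2247·e_1 = (-1.0000, 3.5000, 1.5000).
‖u_2‖ = 3.9370, so e_2 = (-0.2540, 0.8890, 0.3810).
Qᵀb = (0.8165, -1.0160).
Back-substitute: x_2 = -1.0160/3.9370 = -0.2581.
x_1 = (0.8165 − 1.2247·(-0.2581))/4.8990 = 0.2312.

x = (0.2312, -0.2581)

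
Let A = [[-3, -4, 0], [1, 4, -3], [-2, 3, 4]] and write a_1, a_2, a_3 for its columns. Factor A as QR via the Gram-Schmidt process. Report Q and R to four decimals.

a_1 = (-3, 1, -2); ‖a_1‖ = 3.7417, so q_1 = (-0.8018, 0.2673, -0.5345).
q_1·a_2 = (-0.8018)·(-4) + 0.2673·4 + (-0.5345)·3 = 2.6726.
u_2 = a_2 − 2.6726·q_1 = (-1.8571, 3.2857, 4.4286).
‖u_2‖ = 5.8187, so q_2 = (-0.3192, 0.5647, 0.7611).
q_1·a_3 = (-0.8018)·0 + 0.2673·(-3) + (-0.5345)·4 = -2.9399; q_2·a_3 = (-0.3192)·0 + 0.5647·(-3) + 0.7611·4 = 1.3503.
u_3 = a_3 + 2.9399·q_1 − 1.3503·q_2 = (-1.9262, -2.9768, 1.4008).
‖u_3‖ = 3.8123, so q_3 = (-0.5052, -0.7808, 0.3675).

Q = [[-0.8018, -0.3192, -0.5052], [0.2673, 0.5647, -0.7808], [-0.5345, 0.7611, 0.3675]], R = [[3.7417, 2.6726, -2.9399], [0.0000, 5.8187, 1.3503], [0.0000, 0.0000, 3.8123]]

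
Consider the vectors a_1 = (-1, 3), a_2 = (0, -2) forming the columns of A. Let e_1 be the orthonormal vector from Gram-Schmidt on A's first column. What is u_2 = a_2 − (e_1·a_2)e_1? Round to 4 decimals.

u_2 = (-0.6000, -0.2000)

e_1 = a_1/‖a_1‖ = (-1, 3)/3.1623 = (-0.3162, 0.9487).
r_{12} = e_1·a_2 = -1.8974.
u_2 = a_2 + 1.8974·e_1 = (-0.6000, -0.2000).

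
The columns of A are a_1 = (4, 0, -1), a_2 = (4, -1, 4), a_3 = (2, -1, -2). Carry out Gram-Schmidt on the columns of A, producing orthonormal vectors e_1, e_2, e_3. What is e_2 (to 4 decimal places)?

e_2 = (0.2375, -0.2019, 0.9502)

a_1 = (4, 0, -1); ‖a_1‖ = 4.1231, so e_1 = (0.9701, 0.0000, -0.2425).
e_1·a_2 = 0.9701·4 + 0.0000·(-1) + (-0.2425)·4 = 2.9104.
u_2 = a_2 − 2.9104·e_1 = (1.1765, -1.0000, 4.7059).
‖u_2‖ = 4.9527, so e_2 = (0.2375, -0.2019, 0.9502).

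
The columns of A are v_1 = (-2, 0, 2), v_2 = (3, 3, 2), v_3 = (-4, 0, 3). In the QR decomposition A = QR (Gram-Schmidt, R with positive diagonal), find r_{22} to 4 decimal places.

r_{22} = 4.6368

v_1 = (-2, 0, 2); ‖v_1‖ = 2.8284, so q_1 = (-0.7071, 0.0000, 0.7071).
q_1·v_2 = (-0.7071)·3 + 0.0000·3 + 0.7071·2 = -0.7071.
u_2 = v_2 + 0.7071·q_1 = (2.5000, 3.0000, 2.5000).
r_{22} = ‖u_2‖ = 4.6368.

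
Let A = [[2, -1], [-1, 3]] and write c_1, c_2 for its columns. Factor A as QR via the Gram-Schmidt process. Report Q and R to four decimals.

Q = [[0.8944, 0.4472], [-0.4472, 0.8944]], R = [[2.2361, -2.2361], [0.0000, 2.2361]]

c_1 = (2, -1); ‖c_1‖ = 2.2361, so q_1 = (0.8944, -0.4472).
q_1·c_2 = 0.8944·(-1) + (-0.4472)·3 = -2.2361.
u_2 = c_2 + 2.2361·q_1 = (1.0000, 2.0000).
‖u_2‖ = 2.2361, so q_2 = (0.4472, 0.8944).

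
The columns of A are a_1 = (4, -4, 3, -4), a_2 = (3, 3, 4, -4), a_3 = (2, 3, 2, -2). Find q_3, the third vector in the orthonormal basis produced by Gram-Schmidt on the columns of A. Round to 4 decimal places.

q_3 = (0.8078, 0.1873, -0.5032, 0.2431)

a_1 = (4, -4, 3, -4); ‖a_1‖ = 7.5498, so q_1 = (0.5298, -0.5298, 0.3974, -0.5298).
q_1·a_2 = 0.5298·3 + (-0.5298)·3 + 0.3974·4 + (-0.5298)·(-4) = 3.7087.
u_2 = a_2 − 3.7087·q_1 = (1.0351, 4.9649, 2.5263, -2.0351).
‖u_2‖ = 6.0204, so q_2 = (0.1719, 0.8247, 0.4196, -0.3380).
q_1·a_3 = 0.5298·2 + (-0.5298)·3 + 0.3974·2 + (-0.5298)·(-2) = 1.3245; q_2·a_3 = 0.1719·2 + 0.8247·3 + 0.4196·2 + (-0.3380)·(-2) = 4.3332.
u_3 = a_3 − 1.3245·q_1 − 4.3332·q_2 = (0.5532, 0.1283, -0.3446, 0.1665).
‖u_3‖ = 0.6849, so q_3 = (0.8078, 0.1873, -0.5032, 0.2431).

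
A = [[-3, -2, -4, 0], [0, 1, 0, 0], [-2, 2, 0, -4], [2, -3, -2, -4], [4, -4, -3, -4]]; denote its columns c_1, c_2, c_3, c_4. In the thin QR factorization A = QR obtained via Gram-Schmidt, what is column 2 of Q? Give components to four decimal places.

c_1 = (-3, 0, -2, 2, 4); ‖c_1‖ = 5.7446, so e_1 = (-0.5222, 0.0000, -0.3482, 0.3482, 0.6963).
e_1·c_2 = (-0.5222)·(-2) + 0.0000·1 + (-0.3482)·2 + 0.3482·(-3) + 0.6963·(-4) = -3.4816.
u_2 = c_2 + 3.4816·e_1 = (-3.8182, 1.0000, 0.7879, -1.7879, -1.5758).
‖u_2‖ = 4.6775, so e_2 = (-0.8163, 0.2138, 0.1684, -0.3822, -0.3369).

e_2 = (-0.8163, 0.2138, 0.1684, -0.3822, -0.3369)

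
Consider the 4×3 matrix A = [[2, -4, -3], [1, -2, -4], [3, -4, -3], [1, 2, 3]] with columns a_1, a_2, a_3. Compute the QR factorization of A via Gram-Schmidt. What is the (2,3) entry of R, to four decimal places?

r_{23} = 4.5644

a_1 = (2, 1, 3, 1); ‖a_1‖ = 3.8730, so q_1 = (0.5164, 0.2582, 0.7746, 0.2582).
q_1·a_2 = 0.5164·(-4) + 0.2582·(-2) + 0.7746·(-4) + 0.2582·2 = -5.1640.
u_2 = a_2 + 5.1640·q_1 = (-1.3333, -0.6667, 0.0000, 3.3333).
‖u_2‖ = 3.6515, so q_2 = (-0.3651, -0.1826, 0.0000, 0.9129).
r_{23} = q_2·a_3 = 4.5644.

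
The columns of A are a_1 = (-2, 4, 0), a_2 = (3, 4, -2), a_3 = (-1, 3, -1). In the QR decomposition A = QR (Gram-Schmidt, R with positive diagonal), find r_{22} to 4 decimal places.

r_{22} = 4.8990

e_1 = a_1/‖a_1‖ = (-2, 4, 0)/4.4721 = (-0.4472, 0.8944, 0.0000).
r_{12} = e_1·a_2 = 2.2361.
u_2 = a_2 − 2.2361·e_1 = (4.0000, 2.0000, -2.0000).
r_{22} = ‖u_2‖ = 4.8990.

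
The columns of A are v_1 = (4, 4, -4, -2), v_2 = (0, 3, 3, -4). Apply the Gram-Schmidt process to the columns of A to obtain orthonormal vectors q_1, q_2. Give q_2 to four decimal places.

q_1 = v_1/‖v_1‖ = (4, 4, -4, -2)/7.2111 = (0.5547, 0.5547, -0.5547, -0.2774).
r_{12} = q_1·v_2 = 1.1094.
u_2 = v_2 − 1.1094·q_1 = (-0.6154, 2.3846, 3.6154, -3.6923).
‖u_2‖ = 5.7244, so q_2 = (-0.1075, 0.4166, 0.6316, -0.6450).

q_2 = (-0.1075, 0.4166, 0.6316, -0.6450)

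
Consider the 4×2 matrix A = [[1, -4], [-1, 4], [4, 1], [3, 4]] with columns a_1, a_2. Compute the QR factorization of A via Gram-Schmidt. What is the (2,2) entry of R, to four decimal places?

a_1 = (1, -1, 4, 3); ‖a_1‖ = 5.1962, so e_1 = (0.1925, -0.1925, 0.7698, 0.5774).
e_1·a_2 = 0.1925·(-4) + (-0.1925)·4 + 0.7698·1 + 0.5774·4 = 1.5396.
u_2 = a_2 − 1.5396·e_1 = (-4.2963, 4.2963, -0.1852, 3.1111).
r_{22} = ‖u_2‖ = 6.8286.

r_{22} = 6.8286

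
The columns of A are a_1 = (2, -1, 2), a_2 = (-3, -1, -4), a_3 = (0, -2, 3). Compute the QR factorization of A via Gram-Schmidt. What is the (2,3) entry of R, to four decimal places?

q_1 = a_1/‖a_1‖ = (2, -1, 2)/3.0000 = (0.6667, -0.3333, 0.6667).
r_{12} = q_1·a_2 = -4.3333.
u_2 = a_2 + 4.3333·q_1 = (-0.1111, -2.4444, -1.1111).
‖u_2‖ = 2.6874, so q_2 = (-0.0413, -0.9096, -0.4134).
r_{23} = q_2·a_3 = 0.5788.

r_{23} = 0.5788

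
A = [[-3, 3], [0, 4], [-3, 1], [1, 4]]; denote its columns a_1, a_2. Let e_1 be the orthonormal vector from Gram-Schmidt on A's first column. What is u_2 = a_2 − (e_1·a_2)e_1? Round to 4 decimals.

u_2 = (1.7368, 4.0000, -0.2632, 4.4211)

e_1 = a_1/‖a_1‖ = (-3, 0, -3, 1)/4.3589 = (-0.6882, 0.0000, -0.6882, 0.2294).
r_{12} = e_1·a_2 = -1.8353.
u_2 = a_2 + 1.8353·e_1 = (1.7368, 4.0000, -0.2632, 4.4211).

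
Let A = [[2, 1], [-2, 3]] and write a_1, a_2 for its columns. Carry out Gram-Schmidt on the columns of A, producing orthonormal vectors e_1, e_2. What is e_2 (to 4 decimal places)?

e_2 = (0.7071, 0.7071)

a_1 = (2, -2); ‖a_1‖ = 2.8284, so e_1 = (0.7071, -0.7071).
e_1·a_2 = 0.7071·1 + (-0.7071)·3 = -1.4142.
u_2 = a_2 + 1.4142·e_1 = (2.0000, 2.0000).
‖u_2‖ = 2.8284, so e_2 = (0.7071, 0.7071).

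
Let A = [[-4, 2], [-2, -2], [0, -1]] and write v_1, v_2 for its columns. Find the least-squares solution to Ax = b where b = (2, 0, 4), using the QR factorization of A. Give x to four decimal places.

x = (-0.4390, -0.1951)

v_1 = (-4, -2, 0); ‖v_1‖ = 4.4721, so q_1 = (-0.8944, -0.4472, 0.0000).
q_1·v_2 = (-0.8944)·2 + (-0.4472)·(-2) + 0.0000·(-1) = -0.8944.
u_2 = v_2 + 0.8944·q_1 = (1.2000, -2.4000, -1.0000).
‖u_2‖ = 2.8636, so q_2 = (0.4191, -0.8381, -0.3492).
Qᵀb = (-1.7889, -0.5587).
Back-substitute: x_2 = -0.5587/2.8636 = -0.1951.
x_1 = (-1.7889 + 0.8944·(-0.1951))/4.4721 = -0.4390.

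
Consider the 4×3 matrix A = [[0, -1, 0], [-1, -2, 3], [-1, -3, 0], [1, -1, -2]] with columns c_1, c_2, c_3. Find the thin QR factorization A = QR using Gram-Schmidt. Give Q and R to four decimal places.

q_1 = c_1/‖c_1‖ = (0, -1, -1, 1)/1.7321 = (0.0000, -0.5774, -0.5774, 0.5774).
r_{12} = q_1·c_2 = 2.3094.
u_2 = c_2 − 2.3094·q_1 = (-1.0000, -0.6667, -1.6667, -2.3333).
‖u_2‖ = 3.1091, so q_2 = (-0.3216, -0.2144, -0.5361, -0.7505).
r_{13} = q_1·c_3 = -2.8868; r_{23} = q_2·c_3 = 0.8577.
u_3 = c_3 + 2.8868·q_1 − 0.8577·q_2 = (0.2759, 1.5172, -1.2069, 0.3103).
‖u_3‖ = 1.9827, so q_3 = (0.1391, 0.7652, -0.6087, 0.1565).

Q = [[0.0000, -0.3216, 0.1391], [-0.5774, -0.2144, 0.7652], [-0.5774, -0.5361, -0.6087], [0.5774, -0.7505, 0.1565]], R = [[1.7321, 2.3094, -2.8868], [0.0000, 3.1091, 0.8577], [0.0000, 0.0000, 1.9827]]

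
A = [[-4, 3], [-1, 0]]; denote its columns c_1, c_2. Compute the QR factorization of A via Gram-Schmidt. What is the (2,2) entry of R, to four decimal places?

c_1 = (-4, -1); ‖c_1‖ = 4.1231, so e_1 = (-0.9701, -0.2425).
e_1·c_2 = (-0.9701)·3 + (-0.2425)·0 = -2.9104.
u_2 = c_2 + 2.9104·e_1 = (0.1765, -0.7059).
r_{22} = ‖u_2‖ = 0.7276.

r_{22} = 0.7276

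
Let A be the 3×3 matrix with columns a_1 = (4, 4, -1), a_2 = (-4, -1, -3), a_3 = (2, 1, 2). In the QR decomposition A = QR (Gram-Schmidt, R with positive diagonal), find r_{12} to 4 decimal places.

e_1 = a_1/‖a_1‖ = (4, 4, -1)/5.7446 = (0.6963, 0.6963, -0.1741).
r_{12} = e_1·a_2 = -2.9593.

r_{12} = -2.9593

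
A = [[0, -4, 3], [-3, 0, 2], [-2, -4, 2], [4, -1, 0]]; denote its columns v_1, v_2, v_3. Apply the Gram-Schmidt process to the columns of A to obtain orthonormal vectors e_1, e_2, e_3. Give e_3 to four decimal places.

v_1 = (0, -3, -2, 4); ‖v_1‖ = 5.3852, so e_1 = (0.0000, -0.5571, -0.3714, 0.7428).
e_1·v_2 = 0.0000·(-4) + (-0.5571)·0 + (-0.3714)·(-4) + 0.7428·(-1) = 0.7428.
u_2 = v_2 − 0.7428·e_1 = (-4.0000, 0.4138, -3.7241, -1.5517).
‖u_2‖ = 5.6963, so e_2 = (-0.7022, 0.0726, -0.6538, -0.2724).
e_1·v_3 = 0.0000·3 + (-0.5571)·2 + (-0.3714)·2 + 0.7428·0 = -1.8570; e_2·v_3 = (-0.7022)·3 + 0.0726·2 + (-0.6538)·2 + (-0.2724)·0 = -3.2689.
u_3 = v_3 + 1.8570·e_1 + 3.2689·e_2 = (0.7046, 1.2030, -0.8268, 0.4888).
‖u_3‖ = 1.6930, so e_3 = (0.4162, 0.7106, -0.4884, 0.2888).

e_3 = (0.4162, 0.7106, -0.4884, 0.2888)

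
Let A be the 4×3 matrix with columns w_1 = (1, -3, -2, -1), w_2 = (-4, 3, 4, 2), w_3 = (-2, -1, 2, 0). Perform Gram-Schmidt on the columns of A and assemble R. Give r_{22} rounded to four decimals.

e_1 = w_1/‖w_1‖ = (1, -3, -2, -1)/3.8730 = (0.2582, -0.7746, -0.5164, -0.2582).
r_{12} = e_1·w_2 = -5.9386.
u_2 = w_2 + 5.9386·e_1 = (-2.4667, -1.6000, 0.9333, 0.4667).
r_{22} = ‖u_2‖ = 3.1198.

r_{22} = 3.1198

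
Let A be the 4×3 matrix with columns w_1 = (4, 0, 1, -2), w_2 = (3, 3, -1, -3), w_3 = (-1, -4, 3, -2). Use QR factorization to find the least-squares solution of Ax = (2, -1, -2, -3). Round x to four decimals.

w_1 = (4, 0, 1, -2); ‖w_1‖ = 4.5826, so e_1 = (0.8729, 0.0000, 0.2182, -0.4364).
e_1·w_2 = 0.8729·3 + 0.0000·3 + 0.2182·(-1) + (-0.4364)·(-3) = 3.7097.
u_2 = w_2 − 3.7097·e_1 = (-0.2381, 3.0000, -1.8095, -1.3810).
‖u_2‖ = 3.7733, so e_2 = (-0.0631, 0.7951, -0.4796, -0.3660).
e_1·w_3 = 0.8729·(-1) + 0.0000·(-4) + 0.2182·3 + (-0.4364)·(-2) = 0.6547; e_2·w_3 = (-0.0631)·(-1) + 0.7951·(-4) + (-0.4796)·3 + (-0.3660)·(-2) = -3.8238.
u_3 = w_3 − 0.6547·e_1 + 3.8238·e_2 = (-1.8127, -0.9599, 1.0234, -3.1137).
‖u_3‖ = 3.8665, so e_3 = (-0.4688, -0.2483, 0.2647, -0.8053).
Qᵀb = (2.6186, 1.1358, 1.1971).
Back-substitute: x_3 = 1.1971/3.8665 = 0.3096.
x_2 = (1.1358 + 3.8238·0.3096)/3.7733 = 0.6148.
x_1 = (2.6186 − 3.7097·0.6148 − 0.6547·0.3096)/4.5826 = 0.0295.

x = (0.0295, 0.6148, 0.3096)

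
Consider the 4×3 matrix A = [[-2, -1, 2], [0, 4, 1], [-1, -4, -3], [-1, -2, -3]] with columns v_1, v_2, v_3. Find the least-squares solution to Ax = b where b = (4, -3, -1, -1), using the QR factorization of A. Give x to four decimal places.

x = (-0.1854, -0.9386, 1.3105)

e_1 = v_1/‖v_1‖ = (-2, 0, -1, -1)/2.4495 = (-0.8165, 0.0000, -0.4082, -0.4082).
r_{12} = e_1·v_2 = 3.2660.
u_2 = v_2 − 3.2660·e_1 = (1.6667, 4.0000, -2.6667, -0.6667).
‖u_2‖ = 5.1316, so e_2 = (0.3248, 0.7795, -0.5197, -0.1299).
r_{13} = e_1·v_3 = 0.8165; r_{23} = e_2·v_3 = 3.3778.
u_3 = v_3 − 0.8165·e_1 − 3.3778·e_2 = (1.5696, -1.6329, -0.9114, -2.2278).
‖u_3‖ = 3.3052, so e_3 = (0.4749, -0.4940, -0.2757, -0.6741).
Qᵀb = (-2.4495, -0.3897, 4.3316).
Back-substitute: x_3 = 4.3316/3.3052 = 1.3105.
x_2 = (-0.3897 − 3.3778·1.3105)/5.1316 = -0.9386.
x_1 = (-2.4495 − 3.2660·(-0.9386) − 0.8165·1.3105)/2.4495 = -0.1854.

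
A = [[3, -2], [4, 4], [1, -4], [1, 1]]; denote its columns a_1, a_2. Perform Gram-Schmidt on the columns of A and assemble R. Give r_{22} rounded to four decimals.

r_{22} = 5.9317

a_1 = (3, 4, 1, 1); ‖a_1‖ = 5.1962, so e_1 = (0.5774, 0.7698, 0.1925, 0.1925).
e_1·a_2 = 0.5774·(-2) + 0.7698·4 + 0.1925·(-4) + 0.1925·1 = 1.3472.
u_2 = a_2 − 1.3472·e_1 = (-2.7778, 2.9630, -4.2593, 0.7407).
r_{22} = ‖u_2‖ = 5.9317.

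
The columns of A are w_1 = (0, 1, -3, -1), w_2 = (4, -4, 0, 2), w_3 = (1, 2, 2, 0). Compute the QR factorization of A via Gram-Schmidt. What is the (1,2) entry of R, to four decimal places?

w_1 = (0, 1, -3, -1); ‖w_1‖ = 3.3166, so e_1 = (0.0000, 0.3015, -0.9045, -0.3015).
r_{12} = e_1·w_2 = -1.8091.

r_{12} = -1.8091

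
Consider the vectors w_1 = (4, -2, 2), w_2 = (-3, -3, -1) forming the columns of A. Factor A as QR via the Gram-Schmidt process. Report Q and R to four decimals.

Q = [[0.8165, -0.4124], [-0.4082, -0.9073], [0.4082, -0.0825]], R = [[4.8990, -1.6330], [0.0000, 4.0415]]

q_1 = w_1/‖w_1‖ = (4, -2, 2)/4.8990 = (0.8165, -0.4082, 0.4082).
r_{12} = q_1·w_2 = -1.6330.
u_2 = w_2 + 1.6330·q_1 = (-1.6667, -3.6667, -0.3333).
‖u_2‖ = 4.0415, so q_2 = (-0.4124, -0.9073, -0.0825).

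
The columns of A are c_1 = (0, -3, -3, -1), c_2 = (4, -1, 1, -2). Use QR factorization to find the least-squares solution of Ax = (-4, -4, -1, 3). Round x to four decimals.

x = (0.7295, -0.9300)

e_1 = c_1/‖c_1‖ = (0, -3, -3, -1)/4.3589 = (0.0000, -0.6882, -0.6882, -0.2294).
r_{12} = e_1·c_2 = 0.4588.
u_2 = c_2 − 0.4588·e_1 = (4.0000, -0.6842, 1.3158, -1.8947).
‖u_2‖ = 4.6679, so e_2 = (0.8569, -0.1466, 0.2819, -0.4059).
Qᵀb = (2.7530, -4.3409).
Back-substitute: x_2 = -4.3409/4.6679 = -0.9300.
x_1 = (2.7530 − 0.4588·(-0.9300))/4.3589 = 0.7295.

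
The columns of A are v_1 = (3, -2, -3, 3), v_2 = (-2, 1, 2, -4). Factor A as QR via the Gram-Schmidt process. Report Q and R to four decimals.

v_1 = (3, -2, -3, 3); ‖v_1‖ = 5.5678, so q_1 = (0.5388, -0.3592, -0.5388, 0.5388).
q_1·v_2 = 0.5388·(-2) + (-0.3592)·1 + (-0.5388)·2 + 0.5388·(-4) = -4.6697.
u_2 = v_2 + 4.6697·q_1 = (0.5161, -0.6774, -0.5161, -1.4839).
‖u_2‖ = 1.7871, so q_2 = (0.2888, -0.3791, -0.2888, -0.8303).

Q = [[0.5388, 0.2888], [-0.3592, -0.3791], [-0.5388, -0.2888], [0.5388, -0.8303]], R = [[5.5678, -4.6697], [0.0000, 1.7871]]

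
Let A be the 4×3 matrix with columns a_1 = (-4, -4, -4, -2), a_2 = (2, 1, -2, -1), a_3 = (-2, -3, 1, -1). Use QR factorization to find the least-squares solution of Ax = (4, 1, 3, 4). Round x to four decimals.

x = (-0.7769, -0.2609, -0.0069)

a_1 = (-4, -4, -4, -2); ‖a_1‖ = 7.2111, so q_1 = (-0.5547, -0.5547, -0.5547, -0.2774).
q_1·a_2 = (-0.5547)·2 + (-0.5547)·1 + (-0.5547)·(-2) + (-0.2774)·(-1) = -0.2774.
u_2 = a_2 + 0.2774·q_1 = (1.8462, 0.8462, -2.1538, -1.0769).
‖u_2‖ = 3.1501, so q_2 = (0.5861, 0.2686, -0.6837, -0.3419).
q_1·a_3 = (-0.5547)·(-2) + (-0.5547)·(-3) + (-0.5547)·1 + (-0.2774)·(-1) = 2.4962; q_2·a_3 = 0.5861·(-2) + 0.2686·(-3) + (-0.6837)·1 + (-0.3419)·(-1) = -2.3198.
u_3 = a_3 − 2.4962·q_1 + 2.3198·q_2 = (0.7442, -0.9922, 0.7984, -1.1008).
‖u_3‖ = 1.8405, so q_3 = (0.4043, -0.5391, 0.4338, -0.5981).
Qᵀb = (-5.5470, -0.8058, -0.0126).
Back-substitute: x_3 = -0.0126/1.8405 = -0.0069.
x_2 = (-0.8058 + 2.3198·(-0.0069))/3.1501 = -0.2609.
x_1 = (-5.5470 + 0.2774·(-0.2609) − 2.4962·(-0.0069))/7.2111 = -0.7769.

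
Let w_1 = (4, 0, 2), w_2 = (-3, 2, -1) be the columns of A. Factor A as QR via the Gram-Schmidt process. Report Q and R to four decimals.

w_1 = (4, 0, 2); ‖w_1‖ = 4.4721, so q_1 = (0.8944, 0.0000, 0.4472).
q_1·w_2 = 0.8944·(-3) + 0.0000·2 + 0.4472·(-1) = -3.1305.
u_2 = w_2 + 3.1305·q_1 = (-0.2000, 2.0000, 0.4000).
‖u_2‖ = 2.0494, so q_2 = (-0.0976, 0.9759, 0.1952).

Q = [[0.8944, -0.0976], [0.0000, 0.9759], [0.4472, 0.1952]], R = [[4.4721, -3.1305], [0.0000, 2.0494]]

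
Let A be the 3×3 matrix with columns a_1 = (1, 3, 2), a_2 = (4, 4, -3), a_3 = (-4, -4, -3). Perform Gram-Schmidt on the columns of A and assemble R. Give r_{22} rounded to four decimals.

a_1 = (1, 3, 2); ‖a_1‖ = 3.7417, so q_1 = (0.2673, 0.8018, 0.5345).
q_1·a_2 = 0.2673·4 + 0.8018·4 + 0.5345·(-3) = 2.6726.
u_2 = a_2 − 2.6726·q_1 = (3.2857, 1.8571, -4.4286).
r_{22} = ‖u_2‖ = 5.8187.

r_{22} = 5.8187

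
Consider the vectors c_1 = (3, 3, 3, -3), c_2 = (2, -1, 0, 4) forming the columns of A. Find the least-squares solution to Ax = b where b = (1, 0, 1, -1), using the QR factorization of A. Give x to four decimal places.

c_1 = (3, 3, 3, -3); ‖c_1‖ = 6.0000, so q_1 = (0.5000, 0.5000, 0.5000, -0.5000).
q_1·c_2 = 0.5000·2 + 0.5000·(-1) + 0.5000·0 + (-0.5000)·4 = -1.5000.
u_2 = c_2 + 1.5000·q_1 = (2.7500, -0.2500, 0.7500, 3.2500).
‖u_2‖ = 4.3301, so q_2 = (0.6351, -0.0577, 0.1732, 0.7506).
Qᵀb = (1.5000, 0.0577).
Back-substitute: x_2 = 0.0577/4.3301 = 0.0133.
x_1 = (1.5000 + 1.5000·0.0133)/6.0000 = 0.2533.

x = (0.2533, 0.0133)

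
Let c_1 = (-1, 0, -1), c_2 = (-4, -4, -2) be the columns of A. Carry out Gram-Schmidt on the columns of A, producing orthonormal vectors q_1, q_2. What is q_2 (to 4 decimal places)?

q_2 = (-0.2357, -0.9428, 0.2357)

c_1 = (-1, 0, -1); ‖c_1‖ = 1.4142, so q_1 = (-0.7071, 0.0000, -0.7071).
q_1·c_2 = (-0.7071)·(-4) + 0.0000·(-4) + (-0.7071)·(-2) = 4.2426.
u_2 = c_2 − 4.2426·q_1 = (-1.0000, -4.0000, 1.0000).
‖u_2‖ = 4.2426, so q_2 = (-0.2357, -0.9428, 0.2357).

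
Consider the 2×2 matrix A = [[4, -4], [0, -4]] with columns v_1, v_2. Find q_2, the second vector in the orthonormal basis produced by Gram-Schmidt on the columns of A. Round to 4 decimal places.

q_2 = (0.0000, -1.0000)

v_1 = (4, 0); ‖v_1‖ = 4.0000, so q_1 = (1.0000, 0.0000).
q_1·v_2 = 1.0000·(-4) + 0.0000·(-4) = -4.0000.
u_2 = v_2 + 4.0000·q_1 = (0.0000, -4.0000).
‖u_2‖ = 4.0000, so q_2 = (0.0000, -1.0000).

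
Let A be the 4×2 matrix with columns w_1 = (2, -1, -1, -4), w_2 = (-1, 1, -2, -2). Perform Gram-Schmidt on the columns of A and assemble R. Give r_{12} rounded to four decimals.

e_1 = w_1/‖w_1‖ = (2, -1, -1, -4)/4.6904 = (0.4264, -0.2132, -0.2132, -0.8528).
r_{12} = e_1·w_2 = 1.4924.

r_{12} = 1.4924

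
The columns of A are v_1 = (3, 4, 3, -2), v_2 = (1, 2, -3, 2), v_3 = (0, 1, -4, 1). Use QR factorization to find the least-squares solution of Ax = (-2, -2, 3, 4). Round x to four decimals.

q_1 = v_1/‖v_1‖ = (3, 4, 3, -2)/6.1644 = (0.4867, 0.6489, 0.4867, -0.3244).
r_{12} = q_1·v_2 = -0.3244.
u_2 = v_2 + 0.3244·q_1 = (1.1579, 2.2105, -2.8421, 1.8947).
‖u_2‖ = 4.2302, so q_2 = (0.2737, 0.5226, -0.6719, 0.4479).
r_{13} = q_1·v_3 = -1.6222; r_{23} = q_2·v_3 = 3.6579.
u_3 = v_3 + 1.6222·q_1 − 3.6579·q_2 = (-0.2118, 0.1412, -0.7529, -1.1647).
‖u_3‖ = 1.4100, so q_3 = (-0.1502, 0.1001, -0.5340, -0.8260).
Qᵀb = (-2.1089, -1.8165, -4.8058).
Back-substitute: x_3 = -4.8058/1.4100 = -3.4083.
x_2 = (-1.8165 − 3.6579·(-3.4083))/4.2302 = 2.5178.
x_1 = (-2.1089 + 0.3244·2.5178 + 1.6222·(-3.4083))/6.1644 = -1.1065.

x = (-1.1065, 2.5178, -3.4083)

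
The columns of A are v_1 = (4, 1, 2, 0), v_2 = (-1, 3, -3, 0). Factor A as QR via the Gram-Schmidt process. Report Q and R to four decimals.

Q = [[0.8729, 0.0816], [0.2182, 0.8165], [0.4364, -0.5715], [0.0000, 0.0000]], R = [[4.5826, -1.5275], [0.0000, 4.0825]]

v_1 = (4, 1, 2, 0); ‖v_1‖ = 4.5826, so q_1 = (0.8729, 0.2182, 0.4364, 0.0000).
q_1·v_2 = 0.8729·(-1) + 0.2182·3 + 0.4364·(-3) + 0.0000·0 = -1.5275.
u_2 = v_2 + 1.5275·q_1 = (0.3333, 3.3333, -2.3333, 0.0000).
‖u_2‖ = 4.0825, so q_2 = (0.0816, 0.8165, -0.5715, 0.0000).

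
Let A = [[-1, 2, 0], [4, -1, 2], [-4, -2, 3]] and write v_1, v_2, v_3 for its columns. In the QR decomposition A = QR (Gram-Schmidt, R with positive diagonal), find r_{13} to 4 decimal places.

r_{13} = -0.6963

e_1 = v_1/‖v_1‖ = (-1, 4, -4)/5.7446 = (-0.1741, 0.6963, -0.6963).
r_{13} = e_1·v_3 = -0.6963.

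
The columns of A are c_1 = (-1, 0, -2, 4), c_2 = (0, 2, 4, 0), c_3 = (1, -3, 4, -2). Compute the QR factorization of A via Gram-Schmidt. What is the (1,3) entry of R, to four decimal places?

c_1 = (-1, 0, -2, 4); ‖c_1‖ = 4.5826, so e_1 = (-0.2182, 0.0000, -0.4364, 0.8729).
r_{13} = e_1·c_3 = -3.7097.

r_{13} = -3.7097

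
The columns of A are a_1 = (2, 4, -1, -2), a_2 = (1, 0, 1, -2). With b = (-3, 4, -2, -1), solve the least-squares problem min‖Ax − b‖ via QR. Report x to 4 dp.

x = (0.7920, -1.1600)

q_1 = a_1/‖a_1‖ = (2, 4, -1, -2)/5.0000 = (0.4000, 0.8000, -0.2000, -0.4000).
r_{12} = q_1·a_2 = 1.0000.
u_2 = a_2 − 1.0000·q_1 = (0.6000, -0.8000, 1.2000, -1.6000).
‖u_2‖ = 2.2361, so q_2 = (0.2683, -0.3578, 0.5367, -0.7155).
Qᵀb = (2.8000, -2.5938).
Back-substitute: x_2 = -2.5938/2.2361 = -1.1600.
x_1 = (2.8000 − 1.0000·(-1.1600))/5.0000 = 0.7920.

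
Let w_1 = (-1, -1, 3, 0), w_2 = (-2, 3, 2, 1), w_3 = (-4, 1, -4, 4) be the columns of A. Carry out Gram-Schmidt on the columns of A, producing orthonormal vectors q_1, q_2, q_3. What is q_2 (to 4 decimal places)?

q_1 = w_1/‖w_1‖ = (-1, -1, 3, 0)/3.3166 = (-0.3015, -0.3015, 0.9045, 0.0000).
r_{12} = q_1·w_2 = 1.5076.
u_2 = w_2 − 1.5076·q_1 = (-1.5455, 3.4545, 0.6364, 1.0000).
‖u_2‖ = 3.9658, so q_2 = (-0.3897, 0.8711, 0.1605, 0.2522).

q_2 = (-0.3897, 0.8711, 0.1605, 0.2522)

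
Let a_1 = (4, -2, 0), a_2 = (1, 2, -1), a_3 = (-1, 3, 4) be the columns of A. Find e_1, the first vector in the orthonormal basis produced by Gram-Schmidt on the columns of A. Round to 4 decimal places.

a_1 = (4, -2, 0); ‖a_1‖ = 4.4721, so e_1 = (0.8944, -0.4472, 0.0000).

e_1 = (0.8944, -0.4472, 0.0000)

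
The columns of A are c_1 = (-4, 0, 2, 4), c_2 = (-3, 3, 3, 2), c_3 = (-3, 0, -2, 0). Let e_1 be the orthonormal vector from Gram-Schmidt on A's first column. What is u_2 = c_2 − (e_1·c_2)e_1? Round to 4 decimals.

c_1 = (-4, 0, 2, 4); ‖c_1‖ = 6.0000, so e_1 = (-0.6667, 0.0000, 0.3333, 0.6667).
e_1·c_2 = (-0.6667)·(-3) + 0.0000·3 + 0.3333·3 + 0.6667·2 = 4.3333.
u_2 = c_2 − 4.3333·e_1 = (-0.1111, 3.0000, 1.5556, -0.8889).

u_2 = (-0.1111, 3.0000, 1.5556, -0.8889)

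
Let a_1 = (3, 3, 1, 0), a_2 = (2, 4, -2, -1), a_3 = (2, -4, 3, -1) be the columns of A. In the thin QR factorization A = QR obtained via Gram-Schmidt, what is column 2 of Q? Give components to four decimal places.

a_1 = (3, 3, 1, 0); ‖a_1‖ = 4.3589, so e_1 = (0.6882, 0.6882, 0.2294, 0.0000).
e_1·a_2 = 0.6882·2 + 0.6882·4 + 0.2294·(-2) + 0.0000·(-1) = 3.6707.
u_2 = a_2 − 3.6707·e_1 = (-0.5263, 1.4737, -2.8421, -1.0000).
‖u_2‖ = 3.3950, so e_2 = (-0.1550, 0.4341, -0.8371, -0.2945).

e_2 = (-0.1550, 0.4341, -0.8371, -0.2945)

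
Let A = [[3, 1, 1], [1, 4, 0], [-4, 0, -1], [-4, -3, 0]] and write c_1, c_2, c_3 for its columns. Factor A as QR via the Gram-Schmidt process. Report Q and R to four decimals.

Q = [[0.4629, -0.0856, 0.6068], [0.1543, 0.8504, 0.3663], [-0.6172, 0.4337, -0.1440], [-0.6172, -0.2854, 0.6906]], R = [[6.4807, 2.9318, 1.0801], [0.0000, 4.1719, -0.5193], [0.0000, 0.0000, 0.7507]]

c_1 = (3, 1, -4, -4); ‖c_1‖ = 6.4807, so q_1 = (0.4629, 0.1543, -0.6172, -0.6172).
q_1·c_2 = 0.4629·1 + 0.1543·4 + (-0.6172)·0 + (-0.6172)·(-3) = 2.9318.
u_2 = c_2 − 2.9318·q_1 = (-0.3571, 3.5476, 1.8095, -1.1905).
‖u_2‖ = 4.1719, so q_2 = (-0.0856, 0.8504, 0.4337, -0.2854).
q_1·c_3 = 0.4629·1 + 0.1543·0 + (-0.6172)·(-1) + (-0.6172)·0 = 1.0801; q_2·c_3 = (-0.0856)·1 + 0.8504·0 + 0.4337·(-1) + (-0.2854)·0 = -0.5193.
u_3 = c_3 − 1.0801·q_1 + 0.5193·q_2 = (0.4555, 0.2750, -0.1081, 0.5185).
‖u_3‖ = 0.7507, so q_3 = (0.6068, 0.3663, -0.1440, 0.6906).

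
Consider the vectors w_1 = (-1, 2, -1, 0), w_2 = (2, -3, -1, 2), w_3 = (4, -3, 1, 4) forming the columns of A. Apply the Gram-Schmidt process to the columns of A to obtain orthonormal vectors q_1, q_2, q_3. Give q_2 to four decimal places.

q_2 = (0.2657, -0.2126, -0.6909, 0.6378)

q_1 = w_1/‖w_1‖ = (-1, 2, -1, 0)/2.4495 = (-0.4082, 0.8165, -0.4082, 0.0000).
r_{12} = q_1·w_2 = -2.8577.
u_2 = w_2 + 2.8577·q_1 = (0.8333, -0.6667, -2.1667, 2.0000).
‖u_2‖ = 3.1358, so q_2 = (0.2657, -0.2126, -0.6909, 0.6378).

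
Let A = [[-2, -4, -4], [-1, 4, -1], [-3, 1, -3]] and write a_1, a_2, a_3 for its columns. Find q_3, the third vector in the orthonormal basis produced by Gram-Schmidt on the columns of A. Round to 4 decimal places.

q_3 = (-0.5123, -0.6520, 0.5589)

a_1 = (-2, -1, -3); ‖a_1‖ = 3.7417, so q_1 = (-0.5345, -0.2673, -0.8018).
q_1·a_2 = (-0.5345)·(-4) + (-0.2673)·4 + (-0.8018)·1 = 0.2673.
u_2 = a_2 − 0.2673·q_1 = (-3.8571, 4.0714, 1.2143).
‖u_2‖ = 5.7383, so q_2 = (-0.6722, 0.7095, 0.2116).
q_1·a_3 = (-0.5345)·(-4) + (-0.2673)·(-1) + (-0.8018)·(-3) = 4.8107; q_2·a_3 = (-0.6722)·(-4) + 0.7095·(-1) + 0.2116·(-3) = 1.3443.
u_3 = a_3 − 4.8107·q_1 − 1.3443·q_2 = (-0.5249, -0.6681, 0.5727).
‖u_3‖ = 1.0246, so q_3 = (-0.5123, -0.6520, 0.5589).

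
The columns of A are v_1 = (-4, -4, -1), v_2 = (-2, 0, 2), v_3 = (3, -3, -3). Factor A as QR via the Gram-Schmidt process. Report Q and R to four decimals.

Q = [[-0.6963, -0.4842, 0.5298], [-0.6963, 0.2767, -0.6623], [-0.1741, 0.8301, 0.5298]], R = [[5.7446, 1.0445, 0.5222], [0.0000, 2.6285, -4.7728], [0.0000, 0.0000, 1.9868]]

e_1 = v_1/‖v_1‖ = (-4, -4, -1)/5.7446 = (-0.6963, -0.6963, -0.1741).
r_{12} = e_1·v_2 = 1.0445.
u_2 = v_2 − 1.0445·e_1 = (-1.2727, 0.7273, 2.1818).
‖u_2‖ = 2.6285, so e_2 = (-0.4842, 0.2767, 0.8301).
r_{13} = e_1·v_3 = 0.5222; r_{23} = e_2·v_3 = -4.7728.
u_3 = v_3 − 0.5222·e_1 + 4.7728·e_2 = (1.0526, -1.3158, 1.0526).
‖u_3‖ = 1.9868, so e_3 = (0.5298, -0.6623, 0.5298).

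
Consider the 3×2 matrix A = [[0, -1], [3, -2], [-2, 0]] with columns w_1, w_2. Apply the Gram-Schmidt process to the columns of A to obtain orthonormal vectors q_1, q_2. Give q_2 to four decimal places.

q_1 = w_1/‖w_1‖ = (0, 3, -2)/3.6056 = (0.0000, 0.8321, -0.5547).
r_{12} = q_1·w_2 = -1.6641.
u_2 = w_2 + 1.6641·q_1 = (-1.0000, -0.6154, -0.9231).
‖u_2‖ = 1.4936, so q_2 = (-0.6695, -0.4120, -0.6180).

q_2 = (-0.6695, -0.4120, -0.6180)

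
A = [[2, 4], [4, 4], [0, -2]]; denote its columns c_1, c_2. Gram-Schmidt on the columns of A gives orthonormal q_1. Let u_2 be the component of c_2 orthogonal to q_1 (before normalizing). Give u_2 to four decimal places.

c_1 = (2, 4, 0); ‖c_1‖ = 4.4721, so q_1 = (0.4472, 0.8944, 0.0000).
q_1·c_2 = 0.4472·4 + 0.8944·4 + 0.0000·(-2) = 5.3666.
u_2 = c_2 − 5.3666·q_1 = (1.6000, -0.8000, -2.0000).

u_2 = (1.6000, -0.8000, -2.0000)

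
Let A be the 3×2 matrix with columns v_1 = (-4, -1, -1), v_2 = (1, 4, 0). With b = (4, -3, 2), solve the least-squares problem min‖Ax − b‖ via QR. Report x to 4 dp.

q_1 = v_1/‖v_1‖ = (-4, -1, -1)/4.2426 = (-0.9428, -0.2357, -0.2357).
r_{12} = q_1·v_2 = -1.8856.
u_2 = v_2 + 1.8856·q_1 = (-0.7778, 3.5556, -0.4444).
‖u_2‖ = 3.6667, so q_2 = (-0.2121, 0.9697, -0.1212).
Qᵀb = (-3.5355, -4.0000).
Back-substitute: x_2 = -4.0000/3.6667 = -1.0909.
x_1 = (-3.5355 + 1.8856·(-1.0909))/4.2426 = -1.3182.

x = (-1.3182, -1.0909)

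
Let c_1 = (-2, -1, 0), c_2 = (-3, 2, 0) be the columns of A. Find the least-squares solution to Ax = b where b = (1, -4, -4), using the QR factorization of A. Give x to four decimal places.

c_1 = (-2, -1, 0); ‖c_1‖ = 2.2361, so e_1 = (-0.8944, -0.4472, 0.0000).
e_1·c_2 = (-0.8944)·(-3) + (-0.4472)·2 + 0.0000·0 = 1.7889.
u_2 = c_2 − 1.7889·e_1 = (-1.4000, 2.8000, 0.0000).
‖u_2‖ = 3.1305, so e_2 = (-0.4472, 0.8944, 0.0000).
Qᵀb = (0.8944, -4.0249).
Back-substitute: x_2 = -4.0249/3.1305 = -1.2857.
x_1 = (0.8944 − 1.7889·(-1.2857))/2.2361 = 1.4286.

x = (1.4286, -1.2857)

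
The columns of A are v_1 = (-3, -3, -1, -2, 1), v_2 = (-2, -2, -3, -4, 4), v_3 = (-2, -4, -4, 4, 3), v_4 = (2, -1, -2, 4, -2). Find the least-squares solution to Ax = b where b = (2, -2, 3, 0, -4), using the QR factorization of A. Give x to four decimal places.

x = (1.2072, -0.5642, -0.7113, 0.7862)

q_1 = v_1/‖v_1‖ = (-3, -3, -1, -2, 1)/4.8990 = (-0.6124, -0.6124, -0.2041, -0.4082, 0.2041).
r_{12} = q_1·v_2 = 5.5114.
u_2 = v_2 − 5.5114·q_1 = (1.3750, 1.3750, -1.8750, -1.7500, 2.8750).
‖u_2‖ = 4.3157, so q_2 = (0.3186, 0.3186, -0.4345, -0.4055, 0.6662).
r_{13} = q_1·v_3 = 3.4701; r_{23} = q_2·v_3 = 0.2027.
u_3 = v_3 − 3.4701·q_1 − 0.2027·q_2 = (0.0604, -1.9396, -3.2036, 5.4989, 2.1566).
‖u_3‖ = 6.9941, so q_3 = (0.0086, -0.2773, -0.4580, 0.7862, 0.3083).
r_{14} = q_1·v_4 = -2.2454; r_{24} = q_2·v_4 = -1.7668; r_{34} = q_3·v_4 = 3.7389.
u_4 = v_4 + 2.2454·q_1 + 1.7668·q_2 − 3.7389·q_3 = (1.1556, -0.7752, -1.5134, -0.5727, -1.5175).
‖u_4‖ = 2.6187, so q_4 = (0.4413, -0.2960, -0.5779, -0.2187, -0.5795).
Qᵀb = (-1.4289, -3.9681, -2.0356, 2.0589).
Back-substitute: x_4 = 2.0589/2.6187 = 0.7862.
x_3 = (-2.0356 − 3.7389·0.7862)/6.9941 = -0.7113.
x_2 = (-3.9681 − 0.2027·(-0.7113) + 1.7668·0.7862)/4.3157 = -0.5642.
x_1 = (-1.4289 − 5.5114·(-0.5642) − 3.4701·(-0.7113) + 2.2454·0.7862)/4.8990 = 1.2072.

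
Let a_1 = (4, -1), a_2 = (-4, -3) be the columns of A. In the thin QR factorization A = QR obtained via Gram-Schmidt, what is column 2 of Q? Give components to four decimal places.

e_2 = (-0.2425, -0.9701)

e_1 = a_1/‖a_1‖ = (4, -1)/4.1231 = (0.9701, -0.2425).
r_{12} = e_1·a_2 = -3.1530.
u_2 = a_2 + 3.1530·e_1 = (-0.9412, -3.7647).
‖u_2‖ = 3.8806, so e_2 = (-0.2425, -0.9701).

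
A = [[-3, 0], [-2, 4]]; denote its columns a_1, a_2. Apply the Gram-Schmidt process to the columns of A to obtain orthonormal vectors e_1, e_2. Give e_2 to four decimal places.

e_2 = (-0.5547, 0.8321)

a_1 = (-3, -2); ‖a_1‖ = 3.6056, so e_1 = (-0.8321, -0.5547).
e_1·a_2 = (-0.8321)·0 + (-0.5547)·4 = -2.2188.
u_2 = a_2 + 2.2188·e_1 = (-1.8462, 2.7692).
‖u_2‖ = 3.3282, so e_2 = (-0.5547, 0.8321).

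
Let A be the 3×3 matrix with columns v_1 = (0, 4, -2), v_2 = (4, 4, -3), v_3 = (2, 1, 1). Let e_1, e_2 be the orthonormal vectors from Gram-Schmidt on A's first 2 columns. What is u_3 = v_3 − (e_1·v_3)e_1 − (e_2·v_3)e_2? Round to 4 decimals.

e_1 = v_1/‖v_1‖ = (0, 4, -2)/4.4721 = (0.0000, 0.8944, -0.4472).
r_{12} = e_1·v_2 = 4.9193.
u_2 = v_2 − 4.9193·e_1 = (4.0000, -0.4000, -0.8000).
‖u_2‖ = 4.0988, so e_2 = (0.9759, -0.0976, -0.1952).
r_{13} = e_1·v_3 = 0.4472; r_{23} = e_2·v_3 = 1.6590.
u_3 = v_3 − 0.4472·e_1 − 1.6590·e_2 = (0.3810, 0.7619, 1.5238).

u_3 = (0.3810, 0.7619, 1.5238)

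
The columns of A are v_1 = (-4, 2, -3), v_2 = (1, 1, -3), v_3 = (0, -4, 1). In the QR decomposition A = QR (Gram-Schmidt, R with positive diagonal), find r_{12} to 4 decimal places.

r_{12} = 1.2999

e_1 = v_1/‖v_1‖ = (-4, 2, -3)/5.3852 = (-0.7428, 0.3714, -0.5571).
r_{12} = e_1·v_2 = 1.2999.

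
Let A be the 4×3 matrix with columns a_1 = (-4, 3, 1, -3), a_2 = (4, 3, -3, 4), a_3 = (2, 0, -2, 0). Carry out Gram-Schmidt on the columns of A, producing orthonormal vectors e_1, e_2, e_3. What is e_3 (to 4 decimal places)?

e_3 = (0.2889, -0.0988, -0.6462, -0.6994)

e_1 = a_1/‖a_1‖ = (-4, 3, 1, -3)/5.9161 = (-0.6761, 0.5071, 0.1690, -0.5071).
r_{12} = e_1·a_2 = -3.7187.
u_2 = a_2 + 3.7187·e_1 = (1.4857, 4.8857, -2.3714, 2.1143).
‖u_2‖ = 6.0143, so e_2 = (0.2470, 0.8124, -0.3943, 0.3515).
r_{13} = e_1·a_3 = -1.6903; r_{23} = e_2·a_3 = 1.2827.
u_3 = a_3 + 1.6903·e_1 − 1.2827·e_2 = (0.5403, -0.1848, -1.2085, -1.3081).
‖u_3‖ = 1.8702, so e_3 = (0.2889, -0.0988, -0.6462, -0.6994).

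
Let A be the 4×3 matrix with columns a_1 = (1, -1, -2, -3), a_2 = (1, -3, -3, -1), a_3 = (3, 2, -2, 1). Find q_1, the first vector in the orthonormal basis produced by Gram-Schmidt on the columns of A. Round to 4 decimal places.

q_1 = (0.2582, -0.2582, -0.5164, -0.7746)

q_1 = a_1/‖a_1‖ = (1, -1, -2, -3)/3.8730 = (0.2582, -0.2582, -0.5164, -0.7746).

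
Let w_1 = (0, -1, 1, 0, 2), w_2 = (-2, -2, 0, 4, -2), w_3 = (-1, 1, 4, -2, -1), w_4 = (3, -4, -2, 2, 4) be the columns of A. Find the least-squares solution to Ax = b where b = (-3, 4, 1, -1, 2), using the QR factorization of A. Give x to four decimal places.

q_1 = w_1/‖w_1‖ = (0, -1, 1, 0, 2)/2.4495 = (0.0000, -0.4082, 0.4082, 0.0000, 0.8165).
r_{12} = q_1·w_2 = -0.8165.
u_2 = w_2 + 0.8165·q_1 = (-2.0000, -2.3333, 0.3333, 4.0000, -1.3333).
‖u_2‖ = 5.2281, so q_2 = (-0.3825, -0.4463, 0.0638, 0.7651, -0.2550).
r_{13} = q_1·w_3 = 0.4082; r_{23} = q_2·w_3 = -1.0839.
u_3 = w_3 − 0.4082·q_1 + 1.0839·q_2 = (-1.4146, 0.6829, 3.9024, -1.1707, -1.6098).
‖u_3‖ = 4.6539, so q_3 = (-0.3040, 0.1467, 0.8385, -0.2516, -0.3459).
r_{14} = q_1·w_4 = 4.0825; r_{24} = q_2·w_4 = 1.0201; r_{34} = q_3·w_4 = -5.0627.
u_4 = w_4 − 4.0825·q_1 − 1.0201·q_2 + 5.0627·q_3 = (1.8514, -1.1351, 0.5135, -0.0541, -0.8243).
‖u_4‖ = 2.3795, so q_4 = (0.7780, -0.4770, 0.2158, -0.0227, -0.3464).
Qᵀb = (0.4082, -1.8490, 1.8972, -4.6966).
Back-substitute: x_4 = -4.6966/2.3795 = -1.9737.
x_3 = (1.8972 + 5.0627·(-1.9737))/4.6539 = -1.7395.
x_2 = (-1.8490 + 1.0839·(-1.7395) − 1.0201·(-1.9737))/5.2281 = -0.3292.
x_1 = (0.4082 + 0.8165·(-0.3292) − 0.4082·(-1.7395) − 4.0825·(-1.9737))/2.4495 = 3.6364.

x = (3.6364, -0.3292, -1.7395, -1.9737)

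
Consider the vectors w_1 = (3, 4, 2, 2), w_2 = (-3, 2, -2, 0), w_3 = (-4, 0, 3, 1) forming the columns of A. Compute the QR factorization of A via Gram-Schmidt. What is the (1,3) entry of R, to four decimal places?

w_1 = (3, 4, 2, 2); ‖w_1‖ = 5.7446, so e_1 = (0.5222, 0.6963, 0.3482, 0.3482).
r_{13} = e_1·w_3 = -0.6963.

r_{13} = -0.6963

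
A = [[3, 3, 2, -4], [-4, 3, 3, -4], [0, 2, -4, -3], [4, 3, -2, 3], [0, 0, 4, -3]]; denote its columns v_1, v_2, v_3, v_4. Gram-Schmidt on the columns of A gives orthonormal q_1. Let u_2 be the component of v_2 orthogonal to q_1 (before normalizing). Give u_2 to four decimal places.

q_1 = v_1/‖v_1‖ = (3, -4, 0, 4, 0)/6.4031 = (0.4685, -0.6247, 0.0000, 0.6247, 0.0000).
r_{12} = q_1·v_2 = 1.4056.
u_2 = v_2 − 1.4056·q_1 = (2.3415, 3.8780, 2.0000, 2.1220, 0.0000).

u_2 = (2.3415, 3.8780, 2.0000, 2.1220, 0.0000)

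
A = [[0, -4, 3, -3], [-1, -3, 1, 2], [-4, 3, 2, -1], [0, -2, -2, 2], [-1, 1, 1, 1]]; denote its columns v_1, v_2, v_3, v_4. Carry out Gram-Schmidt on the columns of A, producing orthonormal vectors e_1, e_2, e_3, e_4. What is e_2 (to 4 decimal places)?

e_2 = (-0.6917, -0.6148, 0.1345, -0.3458, 0.0769)

e_1 = v_1/‖v_1‖ = (0, -1, -4, 0, -1)/4.2426 = (0.0000, -0.2357, -0.9428, 0.0000, -0.2357).
r_{12} = e_1·v_2 = -2.3570.
u_2 = v_2 + 2.3570·e_1 = (-4.0000, -3.5556, 0.7778, -2.0000, 0.4444).
‖u_2‖ = 5.7831, so e_2 = (-0.6917, -0.6148, 0.1345, -0.3458, 0.0769).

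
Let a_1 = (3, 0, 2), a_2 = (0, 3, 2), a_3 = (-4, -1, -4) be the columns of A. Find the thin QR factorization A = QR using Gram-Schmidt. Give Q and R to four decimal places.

Q = [[0.8321, -0.2691, 0.4851], [0.0000, 0.8745, 0.4851], [0.5547, 0.4036, -0.7276]], R = [[3.6056, 1.1094, -5.5470], [0.0000, 3.4306, -1.4126], [0.0000, 0.0000, 0.4851]]

q_1 = a_1/‖a_1‖ = (3, 0, 2)/3.6056 = (0.8321, 0.0000, 0.5547).
r_{12} = q_1·a_2 = 1.1094.
u_2 = a_2 − 1.1094·q_1 = (-0.9231, 3.0000, 1.3846).
‖u_2‖ = 3.4306, so q_2 = (-0.2691, 0.8745, 0.4036).
r_{13} = q_1·a_3 = -5.5470; r_{23} = q_2·a_3 = -1.4126.
u_3 = a_3 + 5.5470·q_1 + 1.4126·q_2 = (0.2353, 0.2353, -0.3529).
‖u_3‖ = 0.4851, so q_3 = (0.4851, 0.4851, -0.7276).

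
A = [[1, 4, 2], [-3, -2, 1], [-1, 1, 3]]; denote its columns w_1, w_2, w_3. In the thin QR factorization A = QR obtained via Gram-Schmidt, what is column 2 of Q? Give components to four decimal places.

q_2 = (0.8616, 0.1231, 0.4924)

q_1 = w_1/‖w_1‖ = (1, -3, -1)/3.3166 = (0.3015, -0.9045, -0.3015).
r_{12} = q_1·w_2 = 2.7136.
u_2 = w_2 − 2.7136·q_1 = (3.1818, 0.4545, 1.8182).
‖u_2‖ = 3.6927, so q_2 = (0.8616, 0.1231, 0.4924).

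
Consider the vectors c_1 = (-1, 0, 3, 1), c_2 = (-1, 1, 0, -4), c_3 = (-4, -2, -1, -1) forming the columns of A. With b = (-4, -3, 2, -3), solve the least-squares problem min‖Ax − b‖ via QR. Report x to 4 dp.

x = (0.7879, 0.5556, 0.8939)

c_1 = (-1, 0, 3, 1); ‖c_1‖ = 3.3166, so e_1 = (-0.3015, 0.0000, 0.9045, 0.3015).
e_1·c_2 = (-0.3015)·(-1) + 0.0000·1 + 0.9045·0 + 0.3015·(-4) = -0.9045.
u_2 = c_2 + 0.9045·e_1 = (-1.2727, 1.0000, 0.8182, -3.7273).
‖u_2‖ = 4.1451, so e_2 = (-0.3070, 0.2412, 0.1974, -0.8992).
e_1·c_3 = (-0.3015)·(-4) + 0.0000·(-2) + 0.9045·(-1) + 0.3015·(-1) = 0.0000; e_2·c_3 = (-0.3070)·(-4) + 0.2412·(-2) + 0.1974·(-1) + (-0.8992)·(-1) = 1.4475.
u_3 = c_3 + 0.0000·e_1 − 1.4475·e_2 = (-3.5556, -2.3492, -1.2857, 0.3016).
‖u_3‖ = 4.4615, so e_3 = (-0.7969, -0.5266, -0.2882, 0.0676).
Qᵀb = (2.1106, 3.5968, 3.9883).
Back-substitute: x_3 = 3.9883/4.4615 = 0.8939.
x_2 = (3.5968 − 1.4475·0.8939)/4.1451 = 0.5556.
x_1 = (2.1106 + 0.9045·0.5556 + 0.0000·0.8939)/3.3166 = 0.7879.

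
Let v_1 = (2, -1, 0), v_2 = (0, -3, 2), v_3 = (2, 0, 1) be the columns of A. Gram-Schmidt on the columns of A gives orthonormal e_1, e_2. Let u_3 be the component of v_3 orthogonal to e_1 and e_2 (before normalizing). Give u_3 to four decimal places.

u_3 = (0.3571, 0.7143, 1.0714)

v_1 = (2, -1, 0); ‖v_1‖ = 2.2361, so e_1 = (0.8944, -0.4472, 0.0000).
e_1·v_2 = 0.8944·0 + (-0.4472)·(-3) + 0.0000·2 = 1.3416.
u_2 = v_2 − 1.3416·e_1 = (-1.2000, -2.4000, 2.0000).
‖u_2‖ = 3.3466, so e_2 = (-0.3586, -0.7171, 0.5976).
e_1·v_3 = 0.8944·2 + (-0.4472)·0 + 0.0000·1 = 1.7889; e_2·v_3 = (-0.3586)·2 + (-0.7171)·0 + 0.5976·1 = -0.1195.
u_3 = v_3 − 1.7889·e_1 + 0.1195·e_2 = (0.3571, 0.7143, 1.0714).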